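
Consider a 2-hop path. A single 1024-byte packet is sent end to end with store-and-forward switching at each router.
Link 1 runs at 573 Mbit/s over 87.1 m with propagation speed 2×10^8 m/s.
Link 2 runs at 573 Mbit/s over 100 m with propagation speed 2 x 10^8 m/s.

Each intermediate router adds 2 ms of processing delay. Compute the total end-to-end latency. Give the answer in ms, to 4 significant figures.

2.030 ms

L = 1024 × 8 = 8192 bits.
Transmission delay per hop = L/R = 8192/573000000 = 0.0142967 ms; 2 hops → 0.0285934 ms.
Propagation delays (d/s per hop): 0.0004355, 0.0005 ms; sum = 0.0009355 ms.
Processing at 1 router(s): 1 × 2 ms = 2 ms.
End-to-end = 2.030 ms.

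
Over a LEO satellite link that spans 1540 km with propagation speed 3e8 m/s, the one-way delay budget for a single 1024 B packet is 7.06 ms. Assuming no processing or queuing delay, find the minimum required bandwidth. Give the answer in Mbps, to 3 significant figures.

4.25 Mbps

L = 8192 bits.
Propagation delay = 1540000 / 300000000 = 5.13333 ms.
Transmission budget = 7.06 − 5.13333 = 1.92667 ms.
R ≥ L / t_tx = 8192 bits / 0.00192667 s = 4.25 Mbps.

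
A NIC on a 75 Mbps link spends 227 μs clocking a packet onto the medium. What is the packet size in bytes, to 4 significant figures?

2128 bytes

L = R × t_tx = 75000000 b/s × 0.000227 s = 17025 bits.
In bytes: 17025 / 8 = 2128 bytes.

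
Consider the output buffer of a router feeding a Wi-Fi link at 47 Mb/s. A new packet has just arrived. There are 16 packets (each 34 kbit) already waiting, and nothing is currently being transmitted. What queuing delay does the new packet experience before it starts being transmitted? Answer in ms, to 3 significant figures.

Each queued packet: L/R = 34000/47000000 = 0.723404 ms.
16 queued → 11.5745 ms.
Queuing delay = 11.6 ms.

11.6 ms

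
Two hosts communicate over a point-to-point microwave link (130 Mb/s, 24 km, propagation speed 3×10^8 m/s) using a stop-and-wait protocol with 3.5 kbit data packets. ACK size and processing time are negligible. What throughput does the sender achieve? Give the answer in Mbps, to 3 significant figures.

t_tx = L/R = 3500/130000000 = 2.69231e-05 s.
t_prop = 24000/300000000 = 8e-05 s; RTT = 0.00016 s.
Cycle = t_tx + RTT = 0.000186923 s.
Throughput = L / cycle = 3500 / 0.000186923 = 18.7 Mbps.

18.7 Mbps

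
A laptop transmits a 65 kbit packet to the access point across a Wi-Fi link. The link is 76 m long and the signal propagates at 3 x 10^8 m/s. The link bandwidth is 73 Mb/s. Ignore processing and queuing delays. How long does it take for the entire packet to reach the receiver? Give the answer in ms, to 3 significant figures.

L = 65000 bits.
Transmission delay = L/R = 65000 / 73000000 = 0.890411 ms.
Propagation delay = d/s = 76 m / 300000000 m/s = 0.000253333 ms.
Total = 0.891 ms.

0.891 ms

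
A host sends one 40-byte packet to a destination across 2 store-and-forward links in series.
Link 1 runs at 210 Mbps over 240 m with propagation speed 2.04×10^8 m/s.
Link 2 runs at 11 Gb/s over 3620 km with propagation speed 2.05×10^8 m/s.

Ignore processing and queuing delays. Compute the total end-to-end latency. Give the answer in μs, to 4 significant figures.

17660 μs

L = 40 × 8 = 320 bits.
Transmission delays (L/R per hop): 1.52381, 0.0290909 μs; sum = 1.5529 μs.
Propagation delays (d/s per hop): 1.17647, 17658.5 μs; sum = 17659.7 μs.
End-to-end = 17660 μs.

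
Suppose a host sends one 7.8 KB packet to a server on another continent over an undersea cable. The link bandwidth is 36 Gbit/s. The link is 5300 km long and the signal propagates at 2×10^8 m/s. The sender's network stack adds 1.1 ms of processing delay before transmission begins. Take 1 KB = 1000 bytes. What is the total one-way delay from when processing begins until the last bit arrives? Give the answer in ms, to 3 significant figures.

L = 62400 bits.
Transmission delay = L/R = 62400 / 36000000000 = 0.00173333 ms.
Propagation delay = d/s = 5300000 m / 200000000 m/s = 26.5 ms.
Plus processing delay 1.1 ms = 1.1 ms.
Total = 27.6 ms.

27.6 ms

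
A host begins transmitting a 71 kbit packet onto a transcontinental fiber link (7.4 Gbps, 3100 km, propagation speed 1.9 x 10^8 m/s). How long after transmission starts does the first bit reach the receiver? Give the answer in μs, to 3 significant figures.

First bit experiences only propagation delay: d/s = 3100000/190000000 = 16300 μs.

16300 μs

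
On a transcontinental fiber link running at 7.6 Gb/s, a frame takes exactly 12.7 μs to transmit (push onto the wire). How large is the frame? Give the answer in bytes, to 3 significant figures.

L = R × t_tx = 7600000000 b/s × 1.27e-05 s = 96520 bits.
In bytes: 96520 / 8 = 12100 bytes.

12100 bytes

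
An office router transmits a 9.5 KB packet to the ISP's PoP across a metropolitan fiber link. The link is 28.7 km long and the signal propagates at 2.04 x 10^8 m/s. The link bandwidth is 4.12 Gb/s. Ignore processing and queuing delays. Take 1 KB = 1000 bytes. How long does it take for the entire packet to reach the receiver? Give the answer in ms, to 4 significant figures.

0.1591 ms

L = 76000 bits.
Transmission delay = L/R = 76000 / 4120000000 = 0.0184466 ms.
Propagation delay = d/s = 28700 m / 204000000 m/s = 0.140686 ms.
Total = 0.1591 ms.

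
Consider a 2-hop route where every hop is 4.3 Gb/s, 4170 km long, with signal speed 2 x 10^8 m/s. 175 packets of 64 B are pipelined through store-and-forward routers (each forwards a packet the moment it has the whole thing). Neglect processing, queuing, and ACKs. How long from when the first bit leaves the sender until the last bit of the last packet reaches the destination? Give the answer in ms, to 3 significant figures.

41.7 ms

Per-hop transmission t_tx = L/R = 512/4300000000 = 0.00011907 ms.
Per-hop propagation t_prop = 4170000/200000000 = 20.85 ms.
Pipeline fill: first packet needs 2·t_tx to clear all hops; remaining 174 packets each add one t_tx.
Total = (2+175-1)·t_tx + 2·t_prop = 176·0.00011907 + 2·20.85 = 41.7 ms.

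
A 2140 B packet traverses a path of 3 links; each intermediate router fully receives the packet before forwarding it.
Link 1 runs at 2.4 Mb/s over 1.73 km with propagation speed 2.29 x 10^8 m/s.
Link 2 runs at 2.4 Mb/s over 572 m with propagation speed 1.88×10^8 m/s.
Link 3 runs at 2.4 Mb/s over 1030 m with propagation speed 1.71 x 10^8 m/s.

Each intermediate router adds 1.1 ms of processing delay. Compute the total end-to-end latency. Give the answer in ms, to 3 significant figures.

23.6 ms

L = 2140 × 8 = 17120 bits.
Transmission delay per hop = L/R = 17120/2400000 = 7.13333 ms; 3 hops → 21.4 ms.
Propagation delays (d/s per hop): 0.00755459, 0.00304255, 0.00602339 ms; sum = 0.0166205 ms.
Processing at 2 router(s): 2 × 1.1 ms = 2.2 ms.
End-to-end = 23.6 ms.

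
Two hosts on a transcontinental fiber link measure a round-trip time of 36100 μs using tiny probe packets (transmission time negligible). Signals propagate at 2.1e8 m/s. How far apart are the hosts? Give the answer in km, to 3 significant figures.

One-way propagation = RTT/2 = 18050 μs.
d = s × t = 210000000 × 0.01805 = 3790 km.

3790 km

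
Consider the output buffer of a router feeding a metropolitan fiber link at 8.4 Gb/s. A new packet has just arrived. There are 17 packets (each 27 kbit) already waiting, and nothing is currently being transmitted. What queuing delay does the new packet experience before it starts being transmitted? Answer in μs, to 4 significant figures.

54.64 μs

Each queued packet: L/R = 27000/8400000000 = 3.21429 μs.
17 queued → 54.6429 μs.
Queuing delay = 54.64 μs.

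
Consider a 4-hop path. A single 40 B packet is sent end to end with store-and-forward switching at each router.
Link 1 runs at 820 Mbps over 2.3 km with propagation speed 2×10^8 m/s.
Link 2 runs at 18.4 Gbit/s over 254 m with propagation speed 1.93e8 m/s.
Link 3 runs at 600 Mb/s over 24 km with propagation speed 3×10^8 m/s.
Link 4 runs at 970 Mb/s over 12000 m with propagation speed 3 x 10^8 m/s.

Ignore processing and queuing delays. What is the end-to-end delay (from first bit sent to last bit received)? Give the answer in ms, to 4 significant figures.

0.1341 ms

L = 40 × 8 = 320 bits.
Transmission delays (L/R per hop): 0.000390244, 1.73913e-05, 0.000533333, 0.000329897 ms; sum = 0.00127087 ms.
Propagation delays (d/s per hop): 0.0115, 0.00131606, 0.08, 0.04 ms; sum = 0.132816 ms.
End-to-end = 0.1341 ms.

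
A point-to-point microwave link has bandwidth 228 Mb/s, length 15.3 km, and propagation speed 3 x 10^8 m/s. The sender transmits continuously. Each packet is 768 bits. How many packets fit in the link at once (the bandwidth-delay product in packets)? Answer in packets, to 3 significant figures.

Propagation delay = 15300 / 300000000 = 5.1e-05 s.
BDP = R × t_prop = 228000000 × 5.1e-05 = 11628 bits.
In packets of 768 bits: 15.1 packets.

15.1 packets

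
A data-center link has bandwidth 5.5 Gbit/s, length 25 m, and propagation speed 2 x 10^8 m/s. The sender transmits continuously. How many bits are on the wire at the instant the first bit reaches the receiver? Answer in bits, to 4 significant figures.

687.5 bits

Propagation delay = 25 / 200000000 = 1.25e-07 s.
BDP = R × t_prop = 5500000000 × 1.25e-07 = 687.5 bits.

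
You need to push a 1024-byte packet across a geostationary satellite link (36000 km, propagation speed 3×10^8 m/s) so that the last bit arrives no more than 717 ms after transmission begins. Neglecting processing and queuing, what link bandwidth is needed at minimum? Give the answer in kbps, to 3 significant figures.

13.7 kbps

L = 8192 bits.
Propagation delay = 36000000 / 300000000 = 120 ms.
Transmission budget = 717 − 120 = 597 ms.
R ≥ L / t_tx = 8192 bits / 0.597 s = 13.7 kbps.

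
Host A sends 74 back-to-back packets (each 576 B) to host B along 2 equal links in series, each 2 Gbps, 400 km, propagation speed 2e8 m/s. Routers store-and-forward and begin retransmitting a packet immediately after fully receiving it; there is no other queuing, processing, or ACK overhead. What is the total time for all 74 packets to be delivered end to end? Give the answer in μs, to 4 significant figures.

4173 μs

Per-hop transmission t_tx = L/R = 4608/2000000000 = 2.304 μs.
Per-hop propagation t_prop = 400000/200000000 = 2000 μs.
Pipeline fill: first packet needs 2·t_tx to clear all hops; remaining 73 packets each add one t_tx.
Total = (2+74-1)·t_tx + 2·t_prop = 75·2.304 + 2·2000 = 4173 μs.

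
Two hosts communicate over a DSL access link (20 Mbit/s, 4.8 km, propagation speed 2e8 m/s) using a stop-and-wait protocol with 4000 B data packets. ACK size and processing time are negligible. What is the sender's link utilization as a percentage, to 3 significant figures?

t_tx = L/R = 32000/20000000 = 0.0016 s.
t_prop = 4800/200000000 = 2.4e-05 s; RTT = 4.8e-05 s.
Cycle = t_tx + RTT = 0.001648 s.
Utilization = t_tx / cycle = 0.0016/0.001648 = 97.1 %.

97.1 %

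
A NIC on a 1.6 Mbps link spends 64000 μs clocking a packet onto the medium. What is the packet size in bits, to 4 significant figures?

102400 bits

L = R × t_tx = 1600000 b/s × 0.064 s = 102400 bits.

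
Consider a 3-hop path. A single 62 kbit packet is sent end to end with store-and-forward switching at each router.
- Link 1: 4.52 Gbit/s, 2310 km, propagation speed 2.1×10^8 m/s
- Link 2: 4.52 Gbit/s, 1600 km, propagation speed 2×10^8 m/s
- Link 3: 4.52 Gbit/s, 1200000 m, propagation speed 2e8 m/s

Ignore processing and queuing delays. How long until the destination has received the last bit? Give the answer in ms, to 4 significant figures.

25.04 ms

L = 62000 bits.
Transmission delay per hop = L/R = 62000/4520000000 = 0.0137168 ms; 3 hops → 0.0411504 ms.
Propagation delays (d/s per hop): 11, 8, 6 ms; sum = 25 ms.
End-to-end = 25.04 ms.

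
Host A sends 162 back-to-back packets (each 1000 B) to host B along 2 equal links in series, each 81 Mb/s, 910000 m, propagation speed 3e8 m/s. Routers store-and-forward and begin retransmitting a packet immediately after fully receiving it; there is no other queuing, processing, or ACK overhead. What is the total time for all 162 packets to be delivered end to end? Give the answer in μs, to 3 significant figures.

22200 μs

Per-hop transmission t_tx = L/R = 8000/81000000 = 98.7654 μs.
Per-hop propagation t_prop = 910000/300000000 = 3033.33 μs.
Pipeline fill: first packet needs 2·t_tx to clear all hops; remaining 161 packets each add one t_tx.
Total = (2+162-1)·t_tx + 2·t_prop = 163·98.7654 + 2·3033.33 = 22200 μs.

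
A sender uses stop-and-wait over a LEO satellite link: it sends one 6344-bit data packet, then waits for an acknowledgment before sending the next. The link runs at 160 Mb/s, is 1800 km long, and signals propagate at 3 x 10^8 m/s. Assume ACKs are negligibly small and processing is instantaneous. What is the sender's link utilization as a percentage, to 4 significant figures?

0.3293 %

t_tx = L/R = 6344/160000000 = 3.965e-05 s.
t_prop = 1800000/300000000 = 0.006 s; RTT = 0.012 s.
Cycle = t_tx + RTT = 0.0120397 s.
Utilization = t_tx / cycle = 3.965e-05/0.0120397 = 0.3293 %.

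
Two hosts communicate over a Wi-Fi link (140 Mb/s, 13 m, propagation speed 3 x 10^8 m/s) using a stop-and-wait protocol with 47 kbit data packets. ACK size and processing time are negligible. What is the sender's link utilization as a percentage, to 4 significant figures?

99.97 %

t_tx = L/R = 47000/140000000 = 0.000335714 s.
t_prop = 13/300000000 = 4.33333e-08 s; RTT = 8.66667e-08 s.
Cycle = t_tx + RTT = 0.000335801 s.
Utilization = t_tx / cycle = 0.000335714/0.000335801 = 99.97 %.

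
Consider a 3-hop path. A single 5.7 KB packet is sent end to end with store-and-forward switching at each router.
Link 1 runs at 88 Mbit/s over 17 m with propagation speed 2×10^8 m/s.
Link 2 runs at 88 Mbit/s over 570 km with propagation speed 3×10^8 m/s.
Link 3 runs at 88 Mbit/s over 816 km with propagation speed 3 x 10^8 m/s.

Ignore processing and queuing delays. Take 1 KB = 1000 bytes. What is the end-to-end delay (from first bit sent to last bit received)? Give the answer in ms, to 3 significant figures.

6.17 ms

L = 45600 bits.
Transmission delay per hop = L/R = 45600/88000000 = 0.518182 ms; 3 hops → 1.55455 ms.
Propagation delays (d/s per hop): 8.5e-05, 1.9, 2.72 ms; sum = 4.62009 ms.
End-to-end = 6.17 ms.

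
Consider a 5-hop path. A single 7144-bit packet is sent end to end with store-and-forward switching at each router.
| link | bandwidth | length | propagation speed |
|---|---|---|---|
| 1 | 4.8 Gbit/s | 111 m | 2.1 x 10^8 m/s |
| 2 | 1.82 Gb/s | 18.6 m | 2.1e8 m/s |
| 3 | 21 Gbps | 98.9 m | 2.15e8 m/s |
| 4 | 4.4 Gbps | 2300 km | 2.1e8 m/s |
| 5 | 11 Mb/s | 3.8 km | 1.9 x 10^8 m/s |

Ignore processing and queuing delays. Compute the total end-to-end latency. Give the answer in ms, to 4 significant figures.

Transmission delays (L/R per hop): 0.00148833, 0.00392527, 0.00034019, 0.00162364, 0.649455 ms; sum = 0.656832 ms.
Propagation delays (d/s per hop): 0.000528571, 8.85714e-05, 0.00046, 10.9524, 0.02 ms; sum = 10.9735 ms.
End-to-end = 11.63 ms.

11.63 ms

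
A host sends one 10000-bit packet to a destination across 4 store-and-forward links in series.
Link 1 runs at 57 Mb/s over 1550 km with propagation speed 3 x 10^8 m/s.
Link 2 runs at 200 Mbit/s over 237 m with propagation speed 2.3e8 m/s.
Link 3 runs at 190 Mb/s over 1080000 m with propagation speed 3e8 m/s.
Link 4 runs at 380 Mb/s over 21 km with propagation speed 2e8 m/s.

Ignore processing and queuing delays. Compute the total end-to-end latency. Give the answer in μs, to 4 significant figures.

9177 μs

Transmission delays (L/R per hop): 175.439, 50, 52.6316, 26.3158 μs; sum = 304.386 μs.
Propagation delays (d/s per hop): 5166.67, 1.03043, 3600, 105 μs; sum = 8872.7 μs.
End-to-end = 9177 μs.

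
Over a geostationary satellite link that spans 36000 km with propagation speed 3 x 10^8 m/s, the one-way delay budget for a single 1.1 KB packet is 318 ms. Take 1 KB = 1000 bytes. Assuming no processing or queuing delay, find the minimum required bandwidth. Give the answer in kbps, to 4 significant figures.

L = 8800 bits.
Propagation delay = 36000000 / 300000000 = 120 ms.
Transmission budget = 318 − 120 = 198 ms.
R ≥ L / t_tx = 8800 bits / 0.198 s = 44.44 kbps.

44.44 kbps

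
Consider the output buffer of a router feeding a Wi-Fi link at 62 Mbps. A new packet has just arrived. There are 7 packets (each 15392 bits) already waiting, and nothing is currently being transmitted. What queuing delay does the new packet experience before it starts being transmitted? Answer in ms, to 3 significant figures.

Each queued packet: L/R = 15392/62000000 = 0.248258 ms.
7 queued → 1.73781 ms.
Queuing delay = 1.74 ms.

1.74 ms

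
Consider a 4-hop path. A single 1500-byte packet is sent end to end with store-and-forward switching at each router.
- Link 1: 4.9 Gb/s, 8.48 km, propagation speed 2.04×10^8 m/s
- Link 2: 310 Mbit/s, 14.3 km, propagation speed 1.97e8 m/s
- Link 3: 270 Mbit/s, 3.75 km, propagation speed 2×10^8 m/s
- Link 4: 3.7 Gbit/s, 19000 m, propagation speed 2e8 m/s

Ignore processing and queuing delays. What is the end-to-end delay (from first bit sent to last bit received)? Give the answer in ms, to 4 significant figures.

0.3168 ms

L = 1500 × 8 = 12000 bits.
Transmission delays (L/R per hop): 0.00244898, 0.0387097, 0.0444444, 0.00324324 ms; sum = 0.0888463 ms.
Propagation delays (d/s per hop): 0.0415686, 0.0725888, 0.01875, 0.095 ms; sum = 0.227907 ms.
End-to-end = 0.3168 ms.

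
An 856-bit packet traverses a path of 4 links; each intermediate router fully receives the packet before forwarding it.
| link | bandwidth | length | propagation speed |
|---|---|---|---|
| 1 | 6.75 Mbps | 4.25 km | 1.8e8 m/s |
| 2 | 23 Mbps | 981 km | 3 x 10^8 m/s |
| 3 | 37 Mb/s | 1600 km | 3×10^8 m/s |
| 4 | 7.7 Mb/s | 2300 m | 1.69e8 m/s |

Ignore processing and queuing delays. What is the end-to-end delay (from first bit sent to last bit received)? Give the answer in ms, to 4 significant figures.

Transmission delays (L/R per hop): 0.126815, 0.0372174, 0.0231351, 0.111169 ms; sum = 0.298336 ms.
Propagation delays (d/s per hop): 0.0236111, 3.27, 5.33333, 0.0136095 ms; sum = 8.64055 ms.
End-to-end = 8.939 ms.

8.939 ms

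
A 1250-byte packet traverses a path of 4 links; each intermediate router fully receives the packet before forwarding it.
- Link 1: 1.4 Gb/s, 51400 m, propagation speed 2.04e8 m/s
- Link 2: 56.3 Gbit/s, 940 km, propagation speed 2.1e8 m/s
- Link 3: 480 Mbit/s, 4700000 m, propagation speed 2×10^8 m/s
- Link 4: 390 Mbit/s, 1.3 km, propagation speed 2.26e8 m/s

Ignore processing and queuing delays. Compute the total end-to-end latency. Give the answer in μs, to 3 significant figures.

L = 1250 × 8 = 10000 bits.
Transmission delays (L/R per hop): 7.14286, 0.17762, 20.8333, 25.641 μs; sum = 53.7948 μs.
Propagation delays (d/s per hop): 251.961, 4476.19, 23500, 5.75221 μs; sum = 28233.9 μs.
End-to-end = 28300 μs.

28300 μs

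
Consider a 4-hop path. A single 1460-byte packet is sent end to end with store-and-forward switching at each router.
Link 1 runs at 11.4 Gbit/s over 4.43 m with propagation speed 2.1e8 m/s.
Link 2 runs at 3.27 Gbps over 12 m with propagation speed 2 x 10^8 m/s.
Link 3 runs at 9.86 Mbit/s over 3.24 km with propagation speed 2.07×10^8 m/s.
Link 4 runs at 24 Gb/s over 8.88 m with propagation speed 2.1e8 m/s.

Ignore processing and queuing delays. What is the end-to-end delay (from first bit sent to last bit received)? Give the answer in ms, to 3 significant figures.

1.21 ms

L = 1460 × 8 = 11680 bits.
Transmission delays (L/R per hop): 0.00102456, 0.00357187, 1.18458, 0.000486667 ms; sum = 1.18967 ms.
Propagation delays (d/s per hop): 2.10952e-05, 6e-05, 0.0156522, 4.22857e-05 ms; sum = 0.0157756 ms.
End-to-end = 1.21 ms.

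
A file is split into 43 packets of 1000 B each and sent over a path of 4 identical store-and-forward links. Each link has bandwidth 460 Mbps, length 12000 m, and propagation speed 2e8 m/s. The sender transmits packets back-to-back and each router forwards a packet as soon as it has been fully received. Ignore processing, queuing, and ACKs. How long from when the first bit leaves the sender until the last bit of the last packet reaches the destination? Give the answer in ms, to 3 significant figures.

Per-hop transmission t_tx = L/R = 8000/460000000 = 0.0173913 ms.
Per-hop propagation t_prop = 12000/200000000 = 0.06 ms.
Pipeline fill: first packet needs 4·t_tx to clear all hops; remaining 42 packets each add one t_tx.
Total = (4+43-1)·t_tx + 4·t_prop = 46·0.0173913 + 4·0.06 = 1.04 ms.

1.04 ms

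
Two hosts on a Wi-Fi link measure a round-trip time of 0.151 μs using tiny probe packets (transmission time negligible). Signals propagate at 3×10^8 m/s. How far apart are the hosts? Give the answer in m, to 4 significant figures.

22.65 m

One-way propagation = RTT/2 = 0.0755 μs.
d = s × t = 300000000 × 7.55e-08 = 22.65 m.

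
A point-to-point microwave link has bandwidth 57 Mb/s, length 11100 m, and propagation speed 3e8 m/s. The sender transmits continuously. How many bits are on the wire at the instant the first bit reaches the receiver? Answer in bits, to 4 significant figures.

2109 bits

Propagation delay = 11100 / 300000000 = 3.7e-05 s.
BDP = R × t_prop = 57000000 × 3.7e-05 = 2109 bits.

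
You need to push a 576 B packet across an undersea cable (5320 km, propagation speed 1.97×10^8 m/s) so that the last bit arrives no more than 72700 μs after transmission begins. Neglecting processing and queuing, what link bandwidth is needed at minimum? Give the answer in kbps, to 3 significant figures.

L = 4608 bits.
Propagation delay = 5320000 / 197000000 = 27005.1 μs.
Transmission budget = 72700 − 27005.1 = 45694.9 μs.
R ≥ L / t_tx = 4608 bits / 0.0456949 s = 101 kbps.

101 kbps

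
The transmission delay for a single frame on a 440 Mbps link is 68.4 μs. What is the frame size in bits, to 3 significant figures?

L = R × t_tx = 440000000 b/s × 6.84e-05 s = 30096 bits.

30100 bits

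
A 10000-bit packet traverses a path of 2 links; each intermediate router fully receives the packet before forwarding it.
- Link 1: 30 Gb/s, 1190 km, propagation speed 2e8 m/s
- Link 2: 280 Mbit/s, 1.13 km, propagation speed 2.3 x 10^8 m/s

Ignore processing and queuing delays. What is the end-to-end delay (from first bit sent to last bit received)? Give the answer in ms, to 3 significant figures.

Transmission delays (L/R per hop): 0.000333333, 0.0357143 ms; sum = 0.0360476 ms.
Propagation delays (d/s per hop): 5.95, 0.00491304 ms; sum = 5.95491 ms.
End-to-end = 5.99 ms.

5.99 ms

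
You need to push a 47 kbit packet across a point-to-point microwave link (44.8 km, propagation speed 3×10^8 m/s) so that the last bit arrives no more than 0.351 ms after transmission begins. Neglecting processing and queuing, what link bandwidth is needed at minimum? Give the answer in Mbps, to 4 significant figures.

233.1 Mbps

Propagation delay = 44800 / 300000000 = 0.149333 ms.
Transmission budget = 0.351 − 0.149333 = 0.201667 ms.
R ≥ L / t_tx = 47000 bits / 0.000201667 s = 233.1 Mbps.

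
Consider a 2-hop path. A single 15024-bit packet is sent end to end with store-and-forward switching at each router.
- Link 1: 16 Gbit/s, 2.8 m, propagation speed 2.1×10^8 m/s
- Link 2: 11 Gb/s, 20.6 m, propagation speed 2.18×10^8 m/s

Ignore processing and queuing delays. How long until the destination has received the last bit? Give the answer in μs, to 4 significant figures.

Transmission delays (L/R per hop): 0.939, 1.36582 μs; sum = 2.30482 μs.
Propagation delays (d/s per hop): 0.0133333, 0.0944954 μs; sum = 0.107829 μs.
End-to-end = 2.413 μs.

2.413 μs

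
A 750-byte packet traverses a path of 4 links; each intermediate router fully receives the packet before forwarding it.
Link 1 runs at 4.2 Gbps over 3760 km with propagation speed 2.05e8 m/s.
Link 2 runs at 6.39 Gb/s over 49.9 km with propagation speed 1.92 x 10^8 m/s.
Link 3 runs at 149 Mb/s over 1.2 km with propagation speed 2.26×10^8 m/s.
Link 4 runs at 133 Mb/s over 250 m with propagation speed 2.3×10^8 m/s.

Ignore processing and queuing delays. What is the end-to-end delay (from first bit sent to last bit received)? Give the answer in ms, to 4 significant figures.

L = 750 × 8 = 6000 bits.
Transmission delays (L/R per hop): 0.00142857, 0.000938967, 0.0402685, 0.0451128 ms; sum = 0.0877488 ms.
Propagation delays (d/s per hop): 18.3415, 0.259896, 0.00530973, 0.00108696 ms; sum = 18.6078 ms.
End-to-end = 18.70 ms.

18.70 ms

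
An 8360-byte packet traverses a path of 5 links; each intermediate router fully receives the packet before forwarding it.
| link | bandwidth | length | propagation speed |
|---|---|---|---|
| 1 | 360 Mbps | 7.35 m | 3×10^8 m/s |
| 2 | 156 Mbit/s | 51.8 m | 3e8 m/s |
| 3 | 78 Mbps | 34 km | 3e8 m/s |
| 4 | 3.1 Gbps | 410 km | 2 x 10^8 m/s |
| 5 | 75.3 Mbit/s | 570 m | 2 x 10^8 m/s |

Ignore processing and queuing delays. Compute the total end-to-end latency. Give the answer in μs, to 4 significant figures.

L = 8360 × 8 = 66880 bits.
Transmission delays (L/R per hop): 185.778, 428.718, 857.436, 21.5742, 888.181 μs; sum = 2381.69 μs.
Propagation delays (d/s per hop): 0.0245, 0.172667, 113.333, 2050, 2.85 μs; sum = 2166.38 μs.
End-to-end = 4548 μs.

4548 μs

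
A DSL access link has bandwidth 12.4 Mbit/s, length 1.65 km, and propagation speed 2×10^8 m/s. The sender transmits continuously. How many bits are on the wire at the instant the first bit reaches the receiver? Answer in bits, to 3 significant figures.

102 bits

Propagation delay = 1650 / 200000000 = 8.25e-06 s.
BDP = R × t_prop = 12400000 × 8.25e-06 = 102.3 bits.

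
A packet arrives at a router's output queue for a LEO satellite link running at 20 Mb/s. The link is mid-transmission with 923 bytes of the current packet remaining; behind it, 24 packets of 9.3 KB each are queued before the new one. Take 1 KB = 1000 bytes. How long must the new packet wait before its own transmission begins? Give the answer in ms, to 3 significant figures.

89.6 ms

Each queued packet: L/R = 74400/20000000 = 3.72 ms.
24 queued → 89.28 ms.
Plus remaining 7384 bits of current packet: 0.3692 ms.
Queuing delay = 89.6 ms.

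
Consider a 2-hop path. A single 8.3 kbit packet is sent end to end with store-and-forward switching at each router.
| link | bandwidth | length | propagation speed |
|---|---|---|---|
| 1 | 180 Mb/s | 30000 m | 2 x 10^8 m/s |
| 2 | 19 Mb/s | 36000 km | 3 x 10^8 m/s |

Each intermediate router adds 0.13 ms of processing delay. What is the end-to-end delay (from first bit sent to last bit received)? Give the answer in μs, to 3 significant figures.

121000 μs

L = 8300 bits.
Transmission delays (L/R per hop): 46.1111, 436.842 μs; sum = 482.953 μs.
Propagation delays (d/s per hop): 150, 120000 μs; sum = 120150 μs.
Processing at 1 router(s): 1 × 0.13 ms = 130 μs.
End-to-end = 121000 μs.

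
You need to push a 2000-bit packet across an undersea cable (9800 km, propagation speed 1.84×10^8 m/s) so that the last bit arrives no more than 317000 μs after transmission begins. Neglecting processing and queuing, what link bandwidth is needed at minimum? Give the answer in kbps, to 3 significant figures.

Propagation delay = 9800000 / 184000000 = 53260.9 μs.
Transmission budget = 317000 − 53260.9 = 263739 μs.
R ≥ L / t_tx = 2000 bits / 0.263739 s = 7.58 kbps.

7.58 kbps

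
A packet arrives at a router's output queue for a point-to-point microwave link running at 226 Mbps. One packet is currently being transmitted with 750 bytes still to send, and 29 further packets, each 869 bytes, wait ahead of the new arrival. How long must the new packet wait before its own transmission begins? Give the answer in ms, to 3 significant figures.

0.919 ms

Each queued packet: L/R = 6952/226000000 = 0.0307611 ms.
29 queued → 0.892071 ms.
Plus remaining 6000 bits of current packet: 0.0265487 ms.
Queuing delay = 0.919 ms.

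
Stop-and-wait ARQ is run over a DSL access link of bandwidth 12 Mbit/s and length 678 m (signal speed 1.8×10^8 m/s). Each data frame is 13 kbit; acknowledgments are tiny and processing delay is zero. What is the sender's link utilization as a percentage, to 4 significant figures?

99.31 %

t_tx = L/R = 13000/12000000 = 0.00108333 s.
t_prop = 678/180000000 = 3.76667e-06 s; RTT = 7.53333e-06 s.
Cycle = t_tx + RTT = 0.00109087 s.
Utilization = t_tx / cycle = 0.00108333/0.00109087 = 99.31 %.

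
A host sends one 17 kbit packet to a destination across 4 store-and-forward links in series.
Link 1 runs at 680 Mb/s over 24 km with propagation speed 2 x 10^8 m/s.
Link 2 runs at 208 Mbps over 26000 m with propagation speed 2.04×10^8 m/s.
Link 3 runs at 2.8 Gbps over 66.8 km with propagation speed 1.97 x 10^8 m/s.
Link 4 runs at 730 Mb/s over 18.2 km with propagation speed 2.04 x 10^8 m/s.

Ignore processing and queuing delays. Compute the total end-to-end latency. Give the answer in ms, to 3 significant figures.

0.812 ms

L = 17000 bits.
Transmission delays (L/R per hop): 0.025, 0.0817308, 0.00607143, 0.0232877 ms; sum = 0.13609 ms.
Propagation delays (d/s per hop): 0.12, 0.127451, 0.339086, 0.0892157 ms; sum = 0.675753 ms.
End-to-end = 0.812 ms.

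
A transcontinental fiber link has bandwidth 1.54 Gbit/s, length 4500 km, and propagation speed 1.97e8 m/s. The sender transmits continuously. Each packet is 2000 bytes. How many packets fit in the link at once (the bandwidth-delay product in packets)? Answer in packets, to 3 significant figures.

Propagation delay = 4500000 / 197000000 = 0.0228426 s.
BDP = R × t_prop = 1540000000 × 0.0228426 = 35177700 bits.
In packets of 16000 bits: 2200 packets.

2200 packets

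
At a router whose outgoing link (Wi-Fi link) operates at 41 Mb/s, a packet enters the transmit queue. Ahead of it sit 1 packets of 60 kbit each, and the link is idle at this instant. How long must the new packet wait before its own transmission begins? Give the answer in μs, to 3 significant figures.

1460 μs

Each queued packet: L/R = 60000/41000000 = 1463.41 μs.
1 queued → 1463.41 μs.
Queuing delay = 1460 μs.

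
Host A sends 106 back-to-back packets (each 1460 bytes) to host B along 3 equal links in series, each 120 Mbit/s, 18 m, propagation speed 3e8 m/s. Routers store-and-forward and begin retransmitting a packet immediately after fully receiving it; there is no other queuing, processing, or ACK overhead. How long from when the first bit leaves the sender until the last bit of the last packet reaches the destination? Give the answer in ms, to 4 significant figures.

10.51 ms

Per-hop transmission t_tx = L/R = 11680/120000000 = 0.0973333 ms.
Per-hop propagation t_prop = 18/300000000 = 6e-05 ms.
Pipeline fill: first packet needs 3·t_tx to clear all hops; remaining 105 packets each add one t_tx.
Total = (3+106-1)·t_tx + 3·t_prop = 108·0.0973333 + 3·6e-05 = 10.51 ms.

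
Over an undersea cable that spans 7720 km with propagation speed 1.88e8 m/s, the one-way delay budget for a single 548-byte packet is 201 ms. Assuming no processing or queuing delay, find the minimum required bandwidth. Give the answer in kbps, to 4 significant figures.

27.41 kbps

L = 4384 bits.
Propagation delay = 7720000 / 188000000 = 41.0638 ms.
Transmission budget = 201 − 41.0638 = 159.936 ms.
R ≥ L / t_tx = 4384 bits / 0.159936 s = 27.41 kbps.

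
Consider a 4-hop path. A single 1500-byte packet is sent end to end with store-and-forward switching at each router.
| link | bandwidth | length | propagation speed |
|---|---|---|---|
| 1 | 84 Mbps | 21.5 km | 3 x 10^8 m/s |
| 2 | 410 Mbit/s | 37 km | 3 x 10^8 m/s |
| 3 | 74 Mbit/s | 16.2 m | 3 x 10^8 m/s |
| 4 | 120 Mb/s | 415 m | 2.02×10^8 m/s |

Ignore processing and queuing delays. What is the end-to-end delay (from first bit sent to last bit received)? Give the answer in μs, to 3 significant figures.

631 μs

L = 1500 × 8 = 12000 bits.
Transmission delays (L/R per hop): 142.857, 29.2683, 162.162, 100 μs; sum = 434.288 μs.
Propagation delays (d/s per hop): 71.6667, 123.333, 0.054, 2.05446 μs; sum = 197.108 μs.
End-to-end = 631 μs.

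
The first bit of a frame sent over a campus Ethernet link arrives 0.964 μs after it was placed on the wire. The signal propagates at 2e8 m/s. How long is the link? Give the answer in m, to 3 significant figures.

d = s × t_prop = 200000000 × 9.64e-07 = 193 m.

193 m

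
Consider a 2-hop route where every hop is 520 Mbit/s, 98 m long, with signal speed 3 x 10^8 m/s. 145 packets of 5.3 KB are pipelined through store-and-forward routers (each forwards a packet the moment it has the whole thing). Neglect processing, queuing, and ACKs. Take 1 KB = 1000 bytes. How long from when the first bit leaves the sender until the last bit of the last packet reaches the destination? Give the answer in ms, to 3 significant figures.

Per-hop transmission t_tx = L/R = 42400/520000000 = 0.0815385 ms.
Per-hop propagation t_prop = 98/300000000 = 0.000326667 ms.
Pipeline fill: first packet needs 2·t_tx to clear all hops; remaining 144 packets each add one t_tx.
Total = (2+145-1)·t_tx + 2·t_prop = 146·0.0815385 + 2·0.000326667 = 11.9 ms.

11.9 ms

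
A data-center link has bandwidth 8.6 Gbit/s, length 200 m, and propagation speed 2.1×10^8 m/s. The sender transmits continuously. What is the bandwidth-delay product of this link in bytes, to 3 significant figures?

Propagation delay = 200 / 210000000 = 9.52381e-07 s.
BDP = R × t_prop = 8600000000 × 9.52381e-07 = 8190.48 bits.
In bytes: 8190.48/8 = 1020 bytes.

1020 bytes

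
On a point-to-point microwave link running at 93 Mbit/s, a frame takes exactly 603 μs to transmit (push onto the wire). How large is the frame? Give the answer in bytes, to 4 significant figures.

L = R × t_tx = 93000000 b/s × 0.000603 s = 56079 bits.
In bytes: 56079 / 8 = 7010 bytes.

7010 bytes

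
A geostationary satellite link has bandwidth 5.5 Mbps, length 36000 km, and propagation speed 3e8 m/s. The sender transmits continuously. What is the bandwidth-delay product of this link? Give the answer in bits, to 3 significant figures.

660000 bits

Propagation delay = 36000000 / 300000000 = 0.12 s.
BDP = R × t_prop = 5500000 × 0.12 = 660000 bits.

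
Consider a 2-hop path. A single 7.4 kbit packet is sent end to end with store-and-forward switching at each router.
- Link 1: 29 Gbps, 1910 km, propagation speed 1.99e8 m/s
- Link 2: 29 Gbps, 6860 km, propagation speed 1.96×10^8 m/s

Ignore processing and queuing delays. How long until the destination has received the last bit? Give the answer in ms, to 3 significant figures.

L = 7400 bits.
Transmission delay per hop = L/R = 7400/29000000000 = 0.000255172 ms; 2 hops → 0.000510345 ms.
Propagation delays (d/s per hop): 9.59799, 35 ms; sum = 44.598 ms.
End-to-end = 44.6 ms.

44.6 ms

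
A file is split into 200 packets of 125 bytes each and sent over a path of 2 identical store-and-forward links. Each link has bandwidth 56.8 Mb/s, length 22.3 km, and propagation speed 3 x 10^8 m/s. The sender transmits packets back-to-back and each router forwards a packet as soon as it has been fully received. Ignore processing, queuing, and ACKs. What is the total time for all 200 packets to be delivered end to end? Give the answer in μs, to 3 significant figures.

3690 μs

Per-hop transmission t_tx = L/R = 1000/56800000 = 17.6056 μs.
Per-hop propagation t_prop = 22300/300000000 = 74.3333 μs.
Pipeline fill: first packet needs 2·t_tx to clear all hops; remaining 199 packets each add one t_tx.
Total = (2+200-1)·t_tx + 2·t_prop = 201·17.6056 + 2·74.3333 = 3690 μs.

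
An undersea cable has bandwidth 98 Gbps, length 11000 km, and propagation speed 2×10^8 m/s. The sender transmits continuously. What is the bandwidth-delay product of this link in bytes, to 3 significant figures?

Propagation delay = 11000000 / 200000000 = 0.055 s.
BDP = R × t_prop = 98000000000 × 0.055 = 5390000000 bits.
In bytes: 5390000000/8 = 674000000 bytes.

674000000 bytes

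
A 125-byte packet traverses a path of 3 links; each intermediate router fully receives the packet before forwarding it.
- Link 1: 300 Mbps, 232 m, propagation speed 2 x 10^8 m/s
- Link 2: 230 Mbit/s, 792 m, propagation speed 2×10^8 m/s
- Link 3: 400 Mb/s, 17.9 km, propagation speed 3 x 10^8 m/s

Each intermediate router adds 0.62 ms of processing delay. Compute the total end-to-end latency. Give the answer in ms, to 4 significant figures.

1.315 ms

L = 125 × 8 = 1000 bits.
Transmission delays (L/R per hop): 0.00333333, 0.00434783, 0.0025 ms; sum = 0.0101812 ms.
Propagation delays (d/s per hop): 0.00116, 0.00396, 0.0596667 ms; sum = 0.0647867 ms.
Processing at 2 router(s): 2 × 0.62 ms = 1.24 ms.
End-to-end = 1.315 ms.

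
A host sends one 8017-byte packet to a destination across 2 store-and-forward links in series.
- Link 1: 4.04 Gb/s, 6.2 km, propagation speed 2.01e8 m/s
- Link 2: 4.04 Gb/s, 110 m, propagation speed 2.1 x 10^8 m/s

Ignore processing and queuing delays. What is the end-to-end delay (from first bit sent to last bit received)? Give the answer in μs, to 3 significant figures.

L = 8017 × 8 = 64136 bits.
Transmission delay per hop = L/R = 64136/4040000000 = 15.8752 μs; 2 hops → 31.7505 μs.
Propagation delays (d/s per hop): 30.8458, 0.52381 μs; sum = 31.3696 μs.
End-to-end = 63.1 μs.

63.1 μs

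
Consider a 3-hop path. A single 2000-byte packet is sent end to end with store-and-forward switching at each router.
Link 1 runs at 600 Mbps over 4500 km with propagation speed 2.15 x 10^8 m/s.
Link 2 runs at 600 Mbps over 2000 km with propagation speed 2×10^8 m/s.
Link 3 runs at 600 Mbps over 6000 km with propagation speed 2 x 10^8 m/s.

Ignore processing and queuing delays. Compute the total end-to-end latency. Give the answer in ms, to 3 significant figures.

61.0 ms

L = 2000 × 8 = 16000 bits.
Transmission delay per hop = L/R = 16000/600000000 = 0.0266667 ms; 3 hops → 0.08 ms.
Propagation delays (d/s per hop): 20.9302, 10, 30 ms; sum = 60.9302 ms.
End-to-end = 61.0 ms.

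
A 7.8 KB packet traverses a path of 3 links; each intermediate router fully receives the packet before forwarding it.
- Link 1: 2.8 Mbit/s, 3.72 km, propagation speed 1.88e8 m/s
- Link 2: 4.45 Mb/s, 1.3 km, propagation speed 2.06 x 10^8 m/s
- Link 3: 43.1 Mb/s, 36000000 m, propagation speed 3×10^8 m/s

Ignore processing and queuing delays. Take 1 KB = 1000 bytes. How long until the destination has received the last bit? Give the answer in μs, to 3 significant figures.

158000 μs

L = 62400 bits.
Transmission delays (L/R per hop): 22285.7, 14022.5, 1447.8 μs; sum = 37756 μs.
Propagation delays (d/s per hop): 19.7872, 6.31068, 120000 μs; sum = 120026 μs.
End-to-end = 158000 μs.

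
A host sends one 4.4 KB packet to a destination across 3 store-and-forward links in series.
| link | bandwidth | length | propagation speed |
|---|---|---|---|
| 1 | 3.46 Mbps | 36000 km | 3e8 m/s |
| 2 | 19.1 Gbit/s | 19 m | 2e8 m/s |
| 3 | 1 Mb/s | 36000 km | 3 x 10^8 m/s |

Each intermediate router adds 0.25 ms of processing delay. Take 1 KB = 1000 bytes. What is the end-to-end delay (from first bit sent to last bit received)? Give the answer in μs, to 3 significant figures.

286000 μs

L = 35200 bits.
Transmission delays (L/R per hop): 10173.4, 1.84293, 35200 μs; sum = 45375.3 μs.
Propagation delays (d/s per hop): 120000, 0.095, 120000 μs; sum = 240000 μs.
Processing at 2 router(s): 2 × 0.25 ms = 500 μs.
End-to-end = 286000 μs.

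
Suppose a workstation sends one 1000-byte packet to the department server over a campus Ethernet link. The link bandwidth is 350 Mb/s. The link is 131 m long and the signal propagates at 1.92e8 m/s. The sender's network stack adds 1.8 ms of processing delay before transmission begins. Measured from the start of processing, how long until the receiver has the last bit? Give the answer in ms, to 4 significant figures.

1.824 ms

L = 1000 × 8 = 8000 bits.
Transmission delay = L/R = 8000 / 350000000 = 0.0228571 ms.
Propagation delay = d/s = 131 m / 192000000 m/s = 0.000682292 ms.
Plus processing delay 1.8 ms = 1.8 ms.
Total = 1.824 ms.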